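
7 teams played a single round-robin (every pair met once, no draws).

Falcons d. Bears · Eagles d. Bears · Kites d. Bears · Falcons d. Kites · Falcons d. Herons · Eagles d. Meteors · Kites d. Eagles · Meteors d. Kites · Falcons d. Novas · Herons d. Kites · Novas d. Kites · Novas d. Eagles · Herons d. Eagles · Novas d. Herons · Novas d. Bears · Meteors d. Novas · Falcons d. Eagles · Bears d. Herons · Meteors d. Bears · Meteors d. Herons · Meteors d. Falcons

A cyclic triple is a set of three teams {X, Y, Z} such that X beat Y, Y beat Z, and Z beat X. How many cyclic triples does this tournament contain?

Win totals: Bears 1, Eagles 2, Herons 2, Falcons 5, Meteors 5, Novas 4, Kites 2.
A team with w wins dominates both others in C(w,2) triples; summing gives 0 + 1 + 1 + 10 + 10 + 6 + 1 = 29 transitive triples.
Total triples C(7,3) = 35, so cyclic triples = 35 − 29 = 6.

6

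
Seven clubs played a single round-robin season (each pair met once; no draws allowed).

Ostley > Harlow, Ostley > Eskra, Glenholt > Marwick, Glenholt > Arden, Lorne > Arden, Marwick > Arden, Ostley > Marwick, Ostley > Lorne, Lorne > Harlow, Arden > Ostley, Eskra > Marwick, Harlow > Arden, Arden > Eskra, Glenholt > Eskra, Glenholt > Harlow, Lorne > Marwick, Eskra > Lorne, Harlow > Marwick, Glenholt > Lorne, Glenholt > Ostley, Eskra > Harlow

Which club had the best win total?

Win totals: Ostley 4, Harlow 2, Glenholt 6, Lorne 3, Marwick 1, Arden 2, Eskra 3.
Glenholt leads with 6 wins (next highest: 4).

Glenholt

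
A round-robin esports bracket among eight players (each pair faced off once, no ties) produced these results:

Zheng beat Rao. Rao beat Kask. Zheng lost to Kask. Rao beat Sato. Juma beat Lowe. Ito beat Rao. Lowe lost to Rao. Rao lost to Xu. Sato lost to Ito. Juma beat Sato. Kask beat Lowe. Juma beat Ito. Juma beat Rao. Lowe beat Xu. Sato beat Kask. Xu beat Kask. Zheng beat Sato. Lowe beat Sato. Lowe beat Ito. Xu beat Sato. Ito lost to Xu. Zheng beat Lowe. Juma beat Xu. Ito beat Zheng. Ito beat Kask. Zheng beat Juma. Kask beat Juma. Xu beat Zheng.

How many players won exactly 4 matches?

Win totals: Sato 1, Zheng 4, Ito 4, Juma 5, Xu 5, Rao 3, Kask 3, Lowe 3.
Exactly 4: Zheng, Ito — 2 players.

2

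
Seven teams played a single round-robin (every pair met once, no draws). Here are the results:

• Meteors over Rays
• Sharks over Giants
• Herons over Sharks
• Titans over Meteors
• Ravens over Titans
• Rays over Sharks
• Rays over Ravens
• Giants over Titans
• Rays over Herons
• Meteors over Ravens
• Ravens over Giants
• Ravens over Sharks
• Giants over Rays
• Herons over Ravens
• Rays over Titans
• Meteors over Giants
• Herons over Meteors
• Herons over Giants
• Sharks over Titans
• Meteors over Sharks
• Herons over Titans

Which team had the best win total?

Win totals: Giants 2, Rays 4, Herons 5, Ravens 3, Meteors 4, Titans 1, Sharks 2.
Herons leads with 5 wins (next highest: 4).

Herons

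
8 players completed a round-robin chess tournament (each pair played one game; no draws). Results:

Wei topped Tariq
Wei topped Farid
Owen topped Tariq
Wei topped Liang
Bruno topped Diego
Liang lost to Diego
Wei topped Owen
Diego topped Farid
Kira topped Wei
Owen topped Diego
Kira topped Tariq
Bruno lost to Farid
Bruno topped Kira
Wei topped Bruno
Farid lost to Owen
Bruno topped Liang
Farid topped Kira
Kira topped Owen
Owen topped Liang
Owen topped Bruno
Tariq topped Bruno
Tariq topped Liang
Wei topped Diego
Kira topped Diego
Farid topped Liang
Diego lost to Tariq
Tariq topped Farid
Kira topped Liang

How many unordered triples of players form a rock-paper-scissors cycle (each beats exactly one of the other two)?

8

Win totals: Bruno 3, Owen 5, Tariq 4, Farid 3, Liang 0, Diego 2, Wei 6, Kira 5.
A player with w wins dominates both others in C(w,2) triples; summing gives 3 + 10 + 6 + 3 + 0 + 1 + 15 + 10 = 48 transitive triples.
Total triples C(8,3) = 56, so cyclic triples = 56 − 48 = 8.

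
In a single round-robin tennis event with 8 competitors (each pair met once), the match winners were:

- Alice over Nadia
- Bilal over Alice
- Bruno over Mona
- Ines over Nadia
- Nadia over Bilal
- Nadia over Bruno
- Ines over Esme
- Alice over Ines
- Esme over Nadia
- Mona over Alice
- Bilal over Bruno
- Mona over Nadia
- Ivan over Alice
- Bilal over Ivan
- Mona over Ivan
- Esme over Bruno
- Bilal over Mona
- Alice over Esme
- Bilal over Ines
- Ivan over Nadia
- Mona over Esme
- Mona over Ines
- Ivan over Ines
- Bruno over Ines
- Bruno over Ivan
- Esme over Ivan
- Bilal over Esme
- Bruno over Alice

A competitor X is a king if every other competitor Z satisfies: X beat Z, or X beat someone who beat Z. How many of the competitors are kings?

4

Nadia reaches everyone (king).
Esme reaches everyone (king).
Alice cannot reach Mona in two steps.
Bilal reaches everyone (king).
Bruno cannot reach Bilal in two steps.
Ines cannot reach Alice, Mona in two steps.
Ivan cannot reach Mona in two steps.
Mona reaches everyone (king).
Kings: Nadia, Esme, Bilal, Mona — 4.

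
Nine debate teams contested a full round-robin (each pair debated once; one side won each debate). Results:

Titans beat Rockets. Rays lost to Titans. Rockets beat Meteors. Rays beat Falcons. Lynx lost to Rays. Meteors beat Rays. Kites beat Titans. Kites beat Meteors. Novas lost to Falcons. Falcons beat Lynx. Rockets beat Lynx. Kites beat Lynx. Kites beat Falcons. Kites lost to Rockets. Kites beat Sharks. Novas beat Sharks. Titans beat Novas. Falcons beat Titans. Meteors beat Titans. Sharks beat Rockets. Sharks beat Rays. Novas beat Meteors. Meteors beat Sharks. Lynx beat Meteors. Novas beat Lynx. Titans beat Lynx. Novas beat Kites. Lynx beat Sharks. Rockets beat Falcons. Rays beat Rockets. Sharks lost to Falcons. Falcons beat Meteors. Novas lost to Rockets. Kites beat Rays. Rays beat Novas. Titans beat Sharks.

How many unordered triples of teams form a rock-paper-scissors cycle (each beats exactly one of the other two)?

22

Win totals: Sharks 2, Rays 4, Meteors 3, Rockets 5, Lynx 2, Kites 6, Titans 5, Falcons 5, Novas 4.
A team with w wins dominates both others in C(w,2) triples; summing gives 1 + 6 + 3 + 10 + 1 + 15 + 10 + 10 + 6 = 62 transitive triples.
Total triples C(9,3) = 84, so cyclic triples = 84 − 62 = 22.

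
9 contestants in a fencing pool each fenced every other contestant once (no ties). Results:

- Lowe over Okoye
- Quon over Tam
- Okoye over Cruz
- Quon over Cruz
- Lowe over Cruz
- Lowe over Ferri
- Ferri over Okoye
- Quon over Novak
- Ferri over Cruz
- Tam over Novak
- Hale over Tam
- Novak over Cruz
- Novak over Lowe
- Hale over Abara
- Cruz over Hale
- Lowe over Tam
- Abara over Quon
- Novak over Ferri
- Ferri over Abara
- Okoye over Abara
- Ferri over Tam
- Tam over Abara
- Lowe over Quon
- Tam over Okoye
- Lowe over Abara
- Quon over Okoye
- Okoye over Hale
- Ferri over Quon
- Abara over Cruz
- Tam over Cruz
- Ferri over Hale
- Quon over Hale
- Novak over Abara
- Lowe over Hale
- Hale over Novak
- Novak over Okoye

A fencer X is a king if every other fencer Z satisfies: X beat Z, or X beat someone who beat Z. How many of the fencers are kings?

5

Abara cannot reach Lowe, Ferri in two steps.
Tam reaches everyone (king).
Lowe reaches everyone (king).
Quon reaches everyone (king).
Okoye cannot reach Lowe, Ferri in two steps.
Novak reaches everyone (king).
Hale reaches everyone (king).
Ferri cannot reach Lowe in two steps.
Cruz cannot reach Lowe, Quon, Okoye, Ferri in two steps.
Kings: Tam, Lowe, Quon, Novak, Hale — 5.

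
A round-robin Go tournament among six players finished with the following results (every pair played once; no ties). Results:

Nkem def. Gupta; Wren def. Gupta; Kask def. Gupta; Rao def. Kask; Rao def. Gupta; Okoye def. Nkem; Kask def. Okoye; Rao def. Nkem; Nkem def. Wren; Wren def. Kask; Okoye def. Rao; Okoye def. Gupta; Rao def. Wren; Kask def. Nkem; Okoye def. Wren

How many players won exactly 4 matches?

2

Win totals: Nkem 2, Kask 3, Wren 2, Gupta 0, Rao 4, Okoye 4.
Exactly 4: Rao, Okoye — 2 players.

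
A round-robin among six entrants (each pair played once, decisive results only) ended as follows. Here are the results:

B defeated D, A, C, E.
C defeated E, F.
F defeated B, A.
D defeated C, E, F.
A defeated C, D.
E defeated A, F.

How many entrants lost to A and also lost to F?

0

A beat: C, D.
F beat: A, B.
No one was beaten by both.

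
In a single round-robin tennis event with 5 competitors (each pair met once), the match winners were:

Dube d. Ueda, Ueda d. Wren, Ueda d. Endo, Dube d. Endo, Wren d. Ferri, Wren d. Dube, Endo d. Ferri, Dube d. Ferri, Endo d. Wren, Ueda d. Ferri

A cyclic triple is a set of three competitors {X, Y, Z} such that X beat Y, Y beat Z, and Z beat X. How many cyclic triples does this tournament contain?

Win totals: Ferri 0, Dube 3, Endo 2, Wren 2, Ueda 3.
A competitor with w wins dominates both others in C(w,2) triples; summing gives 0 + 3 + 1 + 1 + 3 = 8 transitive triples.
Total triples C(5,3) = 10, so cyclic triples = 10 − 8 = 2.

2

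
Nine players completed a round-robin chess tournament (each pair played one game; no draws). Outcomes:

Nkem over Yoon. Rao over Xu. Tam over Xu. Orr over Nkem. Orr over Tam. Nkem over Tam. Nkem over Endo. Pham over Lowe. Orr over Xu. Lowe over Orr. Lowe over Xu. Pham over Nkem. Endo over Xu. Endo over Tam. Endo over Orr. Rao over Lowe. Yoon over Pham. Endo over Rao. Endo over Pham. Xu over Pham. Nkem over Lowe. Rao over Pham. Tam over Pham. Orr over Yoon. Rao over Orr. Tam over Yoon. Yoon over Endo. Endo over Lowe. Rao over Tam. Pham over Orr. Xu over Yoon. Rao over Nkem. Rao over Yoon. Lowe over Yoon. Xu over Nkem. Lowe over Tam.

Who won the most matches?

Rao

Win totals: Orr 4, Endo 6, Xu 3, Lowe 4, Yoon 2, Nkem 4, Pham 3, Rao 7, Tam 3.
Rao leads with 7 wins (next highest: 6).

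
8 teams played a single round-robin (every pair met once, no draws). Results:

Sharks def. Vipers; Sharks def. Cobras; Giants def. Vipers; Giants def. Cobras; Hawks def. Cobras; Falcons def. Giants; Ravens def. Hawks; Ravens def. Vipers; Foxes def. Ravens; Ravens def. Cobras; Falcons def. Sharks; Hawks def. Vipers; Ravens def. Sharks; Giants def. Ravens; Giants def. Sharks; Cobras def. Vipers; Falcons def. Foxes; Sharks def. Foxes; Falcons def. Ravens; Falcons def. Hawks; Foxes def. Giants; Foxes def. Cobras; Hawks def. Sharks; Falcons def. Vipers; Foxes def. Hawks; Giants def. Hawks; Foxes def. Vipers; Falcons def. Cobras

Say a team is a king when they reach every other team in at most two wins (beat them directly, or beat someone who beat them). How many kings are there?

1

Falcons reaches everyone (king).
Sharks cannot reach Falcons in two steps.
Vipers cannot reach Falcons, Sharks, Cobras, Giants, Hawks, Ravens, Foxes in two steps.
Cobras cannot reach Falcons, Sharks, Giants, Hawks, Ravens, Foxes in two steps.
Giants cannot reach Falcons in two steps.
Hawks cannot reach Falcons, Giants, Ravens in two steps.
Ravens cannot reach Falcons, Giants in two steps.
Foxes cannot reach Falcons in two steps.
Kings: Falcons — 1.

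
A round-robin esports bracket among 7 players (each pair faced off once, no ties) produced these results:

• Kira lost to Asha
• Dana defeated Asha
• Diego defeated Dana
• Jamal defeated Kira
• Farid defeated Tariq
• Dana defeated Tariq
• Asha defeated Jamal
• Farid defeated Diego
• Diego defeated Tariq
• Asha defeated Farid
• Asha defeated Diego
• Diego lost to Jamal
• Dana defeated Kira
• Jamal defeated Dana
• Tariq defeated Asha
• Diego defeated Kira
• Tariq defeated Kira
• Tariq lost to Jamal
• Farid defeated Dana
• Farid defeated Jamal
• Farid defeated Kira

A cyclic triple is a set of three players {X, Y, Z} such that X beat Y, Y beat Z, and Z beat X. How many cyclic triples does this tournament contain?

6

Win totals: Dana 3, Farid 5, Tariq 2, Diego 3, Kira 0, Jamal 4, Asha 4.
A player with w wins dominates both others in C(w,2) triples; summing gives 3 + 10 + 1 + 3 + 0 + 6 + 6 = 29 transitive triples.
Total triples C(7,3) = 35, so cyclic triples = 35 − 29 = 6.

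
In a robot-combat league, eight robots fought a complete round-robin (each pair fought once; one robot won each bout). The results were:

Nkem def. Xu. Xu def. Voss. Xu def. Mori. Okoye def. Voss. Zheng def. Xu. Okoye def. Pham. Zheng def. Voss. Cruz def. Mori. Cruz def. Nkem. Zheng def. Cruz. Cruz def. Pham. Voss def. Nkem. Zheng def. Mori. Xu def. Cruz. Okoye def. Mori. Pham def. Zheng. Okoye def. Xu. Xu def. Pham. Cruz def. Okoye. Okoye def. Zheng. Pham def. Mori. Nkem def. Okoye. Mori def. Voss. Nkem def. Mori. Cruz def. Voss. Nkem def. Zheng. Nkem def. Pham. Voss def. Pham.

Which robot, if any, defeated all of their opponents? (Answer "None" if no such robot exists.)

None

Highest win total is Okoye with 5 (out of 7 possible).
Okoye lost to Nkem, Cruz, so no robot went undefeated.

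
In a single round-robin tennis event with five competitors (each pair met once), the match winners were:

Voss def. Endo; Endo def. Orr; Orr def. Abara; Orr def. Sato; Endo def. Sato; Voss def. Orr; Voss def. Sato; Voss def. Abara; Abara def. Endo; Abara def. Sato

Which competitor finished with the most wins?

Voss

Win totals: Abara 2, Sato 0, Endo 2, Orr 2, Voss 4.
Voss leads with 4 wins (next highest: 2).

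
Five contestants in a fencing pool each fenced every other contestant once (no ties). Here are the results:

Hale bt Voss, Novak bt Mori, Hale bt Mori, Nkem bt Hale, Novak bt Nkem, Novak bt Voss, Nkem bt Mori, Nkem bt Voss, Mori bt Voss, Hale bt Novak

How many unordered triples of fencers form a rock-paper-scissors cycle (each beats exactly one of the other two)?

1

Of the C(5,3) = 10 triples, the cyclic ones are: {Hale, Novak, Nkem}.
That is 1.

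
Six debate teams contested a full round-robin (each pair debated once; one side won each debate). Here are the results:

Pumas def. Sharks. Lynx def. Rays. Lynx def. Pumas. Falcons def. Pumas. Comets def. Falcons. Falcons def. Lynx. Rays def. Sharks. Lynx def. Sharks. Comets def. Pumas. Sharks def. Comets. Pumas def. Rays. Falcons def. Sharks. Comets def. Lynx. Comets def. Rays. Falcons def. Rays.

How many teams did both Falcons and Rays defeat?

Falcons beat: Pumas, Lynx, Sharks, Rays.
Rays beat: Sharks.
Both beat: Sharks — 1.

1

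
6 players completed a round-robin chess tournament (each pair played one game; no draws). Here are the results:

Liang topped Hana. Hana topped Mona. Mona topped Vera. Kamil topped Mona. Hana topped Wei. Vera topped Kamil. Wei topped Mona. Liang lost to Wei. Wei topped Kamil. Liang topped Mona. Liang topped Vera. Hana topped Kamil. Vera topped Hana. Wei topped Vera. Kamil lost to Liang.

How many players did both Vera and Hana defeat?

Vera beat: Kamil, Hana.
Hana beat: Kamil, Mona, Wei.
Both beat: Kamil — 1.

1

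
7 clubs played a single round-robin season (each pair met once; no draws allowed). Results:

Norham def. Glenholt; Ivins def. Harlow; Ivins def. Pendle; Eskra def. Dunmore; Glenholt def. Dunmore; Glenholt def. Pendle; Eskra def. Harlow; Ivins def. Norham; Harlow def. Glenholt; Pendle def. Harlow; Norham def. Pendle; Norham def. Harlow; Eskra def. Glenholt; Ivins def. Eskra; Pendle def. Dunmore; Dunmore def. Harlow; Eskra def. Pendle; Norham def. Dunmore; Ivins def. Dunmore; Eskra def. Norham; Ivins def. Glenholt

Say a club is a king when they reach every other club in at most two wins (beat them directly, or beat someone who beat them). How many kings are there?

1

Pendle cannot reach Norham, Eskra, Ivins in two steps.
Dunmore cannot reach Pendle, Norham, Eskra, Ivins in two steps.
Harlow cannot reach Norham, Eskra, Ivins in two steps.
Norham cannot reach Eskra, Ivins in two steps.
Eskra cannot reach Ivins in two steps.
Glenholt cannot reach Norham, Eskra, Ivins in two steps.
Ivins reaches everyone (king).
Kings: Ivins — 1.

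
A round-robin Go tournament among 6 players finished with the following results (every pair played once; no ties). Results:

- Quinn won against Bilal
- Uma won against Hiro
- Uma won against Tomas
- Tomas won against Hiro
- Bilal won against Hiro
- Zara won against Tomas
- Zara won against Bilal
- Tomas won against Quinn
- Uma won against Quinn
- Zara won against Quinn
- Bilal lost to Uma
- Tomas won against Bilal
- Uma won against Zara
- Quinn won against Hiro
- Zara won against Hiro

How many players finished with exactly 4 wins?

Win totals: Hiro 0, Bilal 1, Tomas 3, Quinn 2, Zara 4, Uma 5.
Exactly 4: Zara — 1 player.

1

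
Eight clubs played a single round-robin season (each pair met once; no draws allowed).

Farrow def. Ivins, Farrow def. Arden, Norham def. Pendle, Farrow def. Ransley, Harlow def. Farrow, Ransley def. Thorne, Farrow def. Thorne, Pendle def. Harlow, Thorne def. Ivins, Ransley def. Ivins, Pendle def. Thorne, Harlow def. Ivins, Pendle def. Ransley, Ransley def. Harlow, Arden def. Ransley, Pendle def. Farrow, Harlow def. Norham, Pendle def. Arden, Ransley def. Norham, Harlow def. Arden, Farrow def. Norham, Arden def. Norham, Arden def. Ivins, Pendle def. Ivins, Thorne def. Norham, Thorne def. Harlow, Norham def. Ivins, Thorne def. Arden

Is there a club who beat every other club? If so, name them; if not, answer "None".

Highest win total is Pendle with 6 (out of 7 possible).
Pendle lost to Norham, so no club went undefeated.

None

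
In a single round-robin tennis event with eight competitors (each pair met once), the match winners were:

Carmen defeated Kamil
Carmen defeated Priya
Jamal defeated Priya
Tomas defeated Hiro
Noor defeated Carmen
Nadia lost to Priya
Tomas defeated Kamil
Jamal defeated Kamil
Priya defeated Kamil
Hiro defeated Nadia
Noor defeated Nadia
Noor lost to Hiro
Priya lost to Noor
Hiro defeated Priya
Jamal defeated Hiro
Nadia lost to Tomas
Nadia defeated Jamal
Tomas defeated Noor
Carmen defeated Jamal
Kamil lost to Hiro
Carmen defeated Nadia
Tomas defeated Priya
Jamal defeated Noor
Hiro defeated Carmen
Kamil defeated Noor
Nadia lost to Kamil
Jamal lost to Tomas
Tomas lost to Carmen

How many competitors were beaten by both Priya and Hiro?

2

Priya beat: Kamil, Nadia.
Hiro beat: Noor, Kamil, Nadia, Priya, Carmen.
Both beat: Kamil, Nadia — 2.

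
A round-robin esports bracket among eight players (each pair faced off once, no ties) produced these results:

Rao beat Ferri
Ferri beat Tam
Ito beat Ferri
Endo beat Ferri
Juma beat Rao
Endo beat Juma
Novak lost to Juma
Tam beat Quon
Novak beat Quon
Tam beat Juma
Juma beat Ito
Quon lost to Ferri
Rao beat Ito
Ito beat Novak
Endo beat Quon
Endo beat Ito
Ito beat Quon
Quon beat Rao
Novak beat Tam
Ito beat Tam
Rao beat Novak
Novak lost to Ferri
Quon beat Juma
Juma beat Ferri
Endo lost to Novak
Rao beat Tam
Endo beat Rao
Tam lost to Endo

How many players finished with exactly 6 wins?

Win totals: Quon 2, Juma 4, Endo 6, Tam 2, Ferri 3, Novak 3, Ito 4, Rao 4.
Exactly 6: Endo — 1 player.

1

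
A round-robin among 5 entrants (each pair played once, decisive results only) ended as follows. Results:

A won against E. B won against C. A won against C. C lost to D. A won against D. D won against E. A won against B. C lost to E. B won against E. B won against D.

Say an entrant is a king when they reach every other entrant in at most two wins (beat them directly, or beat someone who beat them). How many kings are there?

1

A reaches everyone (king).
B cannot reach A in two steps.
C cannot reach A, B, D, E in two steps.
D cannot reach A, B in two steps.
E cannot reach A, B, D in two steps.
Kings: A — 1.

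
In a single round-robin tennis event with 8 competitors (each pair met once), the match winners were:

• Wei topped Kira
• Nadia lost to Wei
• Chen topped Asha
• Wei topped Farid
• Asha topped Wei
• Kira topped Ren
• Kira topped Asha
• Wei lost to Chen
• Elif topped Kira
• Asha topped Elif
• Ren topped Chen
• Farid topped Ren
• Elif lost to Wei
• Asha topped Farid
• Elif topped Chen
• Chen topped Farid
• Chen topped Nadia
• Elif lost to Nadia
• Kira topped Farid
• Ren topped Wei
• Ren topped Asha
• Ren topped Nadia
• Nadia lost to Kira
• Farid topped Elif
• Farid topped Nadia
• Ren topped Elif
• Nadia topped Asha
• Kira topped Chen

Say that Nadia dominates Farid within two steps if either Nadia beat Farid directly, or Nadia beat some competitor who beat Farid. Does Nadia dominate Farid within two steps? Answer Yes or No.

Yes

Nadia did not beat Farid directly.
Nadia beat Elif, Asha. Of those, Asha beat Farid.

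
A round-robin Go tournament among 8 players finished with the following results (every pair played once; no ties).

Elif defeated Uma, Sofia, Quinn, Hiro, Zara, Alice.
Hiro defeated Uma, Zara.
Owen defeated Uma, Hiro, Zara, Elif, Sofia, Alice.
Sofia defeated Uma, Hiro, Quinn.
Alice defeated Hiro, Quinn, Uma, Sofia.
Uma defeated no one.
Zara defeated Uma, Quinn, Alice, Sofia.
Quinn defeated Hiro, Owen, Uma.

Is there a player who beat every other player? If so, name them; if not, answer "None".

None

Highest win total is Owen with 6 (out of 7 possible).
Owen lost to Quinn, so no player went undefeated.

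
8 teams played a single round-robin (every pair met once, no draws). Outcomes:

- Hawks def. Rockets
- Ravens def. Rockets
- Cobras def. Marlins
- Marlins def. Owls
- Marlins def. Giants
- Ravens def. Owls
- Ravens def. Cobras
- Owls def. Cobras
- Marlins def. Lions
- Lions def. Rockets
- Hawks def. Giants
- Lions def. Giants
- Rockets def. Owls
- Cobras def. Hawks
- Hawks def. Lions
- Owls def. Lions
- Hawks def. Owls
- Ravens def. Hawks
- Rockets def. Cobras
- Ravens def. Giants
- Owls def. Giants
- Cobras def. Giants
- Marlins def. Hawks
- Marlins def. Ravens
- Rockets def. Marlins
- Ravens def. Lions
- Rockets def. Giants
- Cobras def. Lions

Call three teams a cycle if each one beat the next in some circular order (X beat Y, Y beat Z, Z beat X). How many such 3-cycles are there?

9

Win totals: Marlins 5, Hawks 4, Giants 0, Lions 2, Cobras 4, Rockets 4, Owls 3, Ravens 6.
A team with w wins dominates both others in C(w,2) triples; summing gives 10 + 6 + 0 + 1 + 6 + 6 + 3 + 15 = 47 transitive triples.
Total triples C(8,3) = 56, so cyclic triples = 56 − 47 = 9.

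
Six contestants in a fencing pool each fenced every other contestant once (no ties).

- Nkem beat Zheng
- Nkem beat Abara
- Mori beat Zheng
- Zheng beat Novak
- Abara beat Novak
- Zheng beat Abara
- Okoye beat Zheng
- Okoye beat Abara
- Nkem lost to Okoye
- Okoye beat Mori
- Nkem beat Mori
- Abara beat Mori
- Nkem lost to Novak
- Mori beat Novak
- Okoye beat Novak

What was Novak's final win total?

1

Novak's results: beat Nkem; lost to Abara, Zheng, Okoye, Mori.
That is 1 win.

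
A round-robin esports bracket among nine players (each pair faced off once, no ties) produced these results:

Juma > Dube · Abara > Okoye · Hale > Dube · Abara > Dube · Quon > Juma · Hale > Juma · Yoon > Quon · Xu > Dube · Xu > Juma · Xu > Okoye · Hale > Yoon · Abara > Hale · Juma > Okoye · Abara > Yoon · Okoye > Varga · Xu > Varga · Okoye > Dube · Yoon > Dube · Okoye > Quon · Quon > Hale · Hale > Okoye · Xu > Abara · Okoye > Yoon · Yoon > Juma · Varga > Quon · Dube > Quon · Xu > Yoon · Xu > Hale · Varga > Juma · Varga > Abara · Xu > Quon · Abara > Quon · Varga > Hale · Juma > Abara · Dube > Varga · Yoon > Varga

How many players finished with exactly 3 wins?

Win totals: Varga 4, Abara 5, Okoye 4, Yoon 4, Dube 2, Xu 8, Juma 3, Hale 4, Quon 2.
Exactly 3: Juma — 1 player.

1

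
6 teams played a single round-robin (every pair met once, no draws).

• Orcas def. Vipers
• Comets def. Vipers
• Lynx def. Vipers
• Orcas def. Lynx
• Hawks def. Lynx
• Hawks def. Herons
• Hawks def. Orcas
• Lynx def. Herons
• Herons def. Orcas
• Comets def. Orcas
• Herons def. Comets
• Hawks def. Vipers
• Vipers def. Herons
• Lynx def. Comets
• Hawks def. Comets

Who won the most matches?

Hawks

Win totals: Vipers 1, Lynx 3, Orcas 2, Comets 2, Hawks 5, Herons 2.
Hawks leads with 5 wins (next highest: 3).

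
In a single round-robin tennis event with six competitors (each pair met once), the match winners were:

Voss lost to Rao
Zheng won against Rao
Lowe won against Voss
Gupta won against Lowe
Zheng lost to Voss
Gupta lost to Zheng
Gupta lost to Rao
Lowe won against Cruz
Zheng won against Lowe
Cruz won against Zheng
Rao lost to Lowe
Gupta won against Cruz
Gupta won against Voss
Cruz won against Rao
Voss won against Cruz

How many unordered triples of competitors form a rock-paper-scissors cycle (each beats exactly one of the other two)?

Win totals: Cruz 2, Gupta 3, Lowe 3, Voss 2, Zheng 3, Rao 2.
A competitor with w wins dominates both others in C(w,2) triples; summing gives 1 + 3 + 3 + 1 + 3 + 1 = 12 transitive triples.
Total triples C(6,3) = 20, so cyclic triples = 20 − 12 = 8.

8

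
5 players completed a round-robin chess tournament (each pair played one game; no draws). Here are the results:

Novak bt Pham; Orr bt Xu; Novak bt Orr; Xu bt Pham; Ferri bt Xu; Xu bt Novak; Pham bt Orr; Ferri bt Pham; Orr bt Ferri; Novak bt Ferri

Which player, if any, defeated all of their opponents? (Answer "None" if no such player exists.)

None

Highest win total is Novak with 3 (out of 4 possible).
Novak lost to Xu, so no player went undefeated.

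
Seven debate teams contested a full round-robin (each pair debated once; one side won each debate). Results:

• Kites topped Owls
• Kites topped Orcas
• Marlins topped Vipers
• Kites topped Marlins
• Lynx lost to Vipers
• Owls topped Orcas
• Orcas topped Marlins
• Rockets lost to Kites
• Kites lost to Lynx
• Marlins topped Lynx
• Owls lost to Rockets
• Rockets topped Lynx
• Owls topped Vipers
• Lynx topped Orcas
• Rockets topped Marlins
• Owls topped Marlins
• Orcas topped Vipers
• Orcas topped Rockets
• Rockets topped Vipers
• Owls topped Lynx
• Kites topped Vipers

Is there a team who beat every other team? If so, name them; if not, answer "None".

Highest win total is Kites with 5 (out of 6 possible).
Kites lost to Lynx, so no team went undefeated.

None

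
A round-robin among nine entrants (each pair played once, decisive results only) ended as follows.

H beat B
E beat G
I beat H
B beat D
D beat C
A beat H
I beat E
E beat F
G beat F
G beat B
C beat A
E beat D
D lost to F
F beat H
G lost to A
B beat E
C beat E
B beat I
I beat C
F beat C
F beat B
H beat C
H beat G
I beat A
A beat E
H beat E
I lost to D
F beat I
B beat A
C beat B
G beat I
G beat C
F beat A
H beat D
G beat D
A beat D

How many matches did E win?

3

E's results: beat D, F, G; lost to A, B, C, H, I.
That is 3 wins.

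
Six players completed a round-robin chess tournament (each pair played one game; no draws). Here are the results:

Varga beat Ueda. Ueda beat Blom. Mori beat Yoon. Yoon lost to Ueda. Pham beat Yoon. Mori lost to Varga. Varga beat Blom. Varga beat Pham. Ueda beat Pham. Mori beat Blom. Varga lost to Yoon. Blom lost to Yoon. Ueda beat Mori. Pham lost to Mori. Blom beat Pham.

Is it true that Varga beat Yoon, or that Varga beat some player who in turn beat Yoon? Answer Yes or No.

Yes

Varga did not beat Yoon directly.
Varga beat Pham, Mori, Blom, Ueda. Of those, Pham beat Yoon.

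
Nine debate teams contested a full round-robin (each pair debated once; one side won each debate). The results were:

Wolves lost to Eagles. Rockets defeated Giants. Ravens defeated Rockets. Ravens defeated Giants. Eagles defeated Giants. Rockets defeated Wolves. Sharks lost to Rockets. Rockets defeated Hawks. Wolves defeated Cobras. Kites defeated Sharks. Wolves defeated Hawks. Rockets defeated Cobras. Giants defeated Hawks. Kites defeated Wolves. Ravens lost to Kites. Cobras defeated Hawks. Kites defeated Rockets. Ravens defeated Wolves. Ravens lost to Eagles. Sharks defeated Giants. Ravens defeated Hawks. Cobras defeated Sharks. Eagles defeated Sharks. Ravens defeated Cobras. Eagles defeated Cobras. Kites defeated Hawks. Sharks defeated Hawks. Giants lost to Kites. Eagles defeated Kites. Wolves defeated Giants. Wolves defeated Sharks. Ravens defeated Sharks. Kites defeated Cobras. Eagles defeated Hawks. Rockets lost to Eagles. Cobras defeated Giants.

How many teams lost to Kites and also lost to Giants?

1

Kites beat: Sharks, Rockets, Hawks, Cobras, Ravens, Wolves, Giants.
Giants beat: Hawks.
Both beat: Hawks — 1.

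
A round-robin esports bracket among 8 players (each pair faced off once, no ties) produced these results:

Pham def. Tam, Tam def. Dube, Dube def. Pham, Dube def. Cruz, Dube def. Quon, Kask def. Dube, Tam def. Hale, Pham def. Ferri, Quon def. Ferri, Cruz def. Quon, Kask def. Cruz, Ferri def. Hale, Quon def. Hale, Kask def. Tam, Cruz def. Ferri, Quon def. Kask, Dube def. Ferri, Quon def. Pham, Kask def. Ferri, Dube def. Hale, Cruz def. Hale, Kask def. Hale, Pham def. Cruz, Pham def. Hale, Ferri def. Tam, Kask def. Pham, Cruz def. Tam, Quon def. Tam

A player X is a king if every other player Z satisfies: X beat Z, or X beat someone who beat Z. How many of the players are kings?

4

Hale cannot reach Cruz, Ferri, Pham, Dube, Quon, Kask, Tam in two steps.
Cruz reaches everyone (king).
Ferri cannot reach Cruz, Pham, Quon, Kask in two steps.
Pham cannot reach Kask in two steps.
Dube reaches everyone (king).
Quon reaches everyone (king).
Kask reaches everyone (king).
Tam cannot reach Kask in two steps.
Kings: Cruz, Dube, Quon, Kask — 4.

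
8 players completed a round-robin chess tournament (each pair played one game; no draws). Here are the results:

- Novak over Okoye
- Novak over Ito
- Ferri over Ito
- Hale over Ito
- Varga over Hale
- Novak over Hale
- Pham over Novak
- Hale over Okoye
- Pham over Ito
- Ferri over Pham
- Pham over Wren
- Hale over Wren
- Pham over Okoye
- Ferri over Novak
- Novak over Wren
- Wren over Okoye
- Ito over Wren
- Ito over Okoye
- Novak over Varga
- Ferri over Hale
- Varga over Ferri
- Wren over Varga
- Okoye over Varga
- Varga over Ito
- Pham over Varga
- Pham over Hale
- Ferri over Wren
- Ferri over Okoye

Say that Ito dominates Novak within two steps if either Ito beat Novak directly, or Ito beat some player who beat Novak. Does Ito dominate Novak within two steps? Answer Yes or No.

No

Ito did not beat Novak directly.
Ito beat Wren, Okoye, but each of them lost to Novak. No two-step path.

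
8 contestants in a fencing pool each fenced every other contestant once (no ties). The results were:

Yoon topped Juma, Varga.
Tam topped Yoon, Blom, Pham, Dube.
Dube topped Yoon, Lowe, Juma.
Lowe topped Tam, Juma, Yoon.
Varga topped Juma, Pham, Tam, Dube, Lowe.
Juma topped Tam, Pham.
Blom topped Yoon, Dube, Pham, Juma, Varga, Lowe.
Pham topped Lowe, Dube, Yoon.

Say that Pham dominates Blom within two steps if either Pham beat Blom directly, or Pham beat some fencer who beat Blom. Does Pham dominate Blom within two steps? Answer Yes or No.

Pham did not beat Blom directly.
Pham beat Dube, Yoon, Lowe, but each of them lost to Blom. No two-step path.

No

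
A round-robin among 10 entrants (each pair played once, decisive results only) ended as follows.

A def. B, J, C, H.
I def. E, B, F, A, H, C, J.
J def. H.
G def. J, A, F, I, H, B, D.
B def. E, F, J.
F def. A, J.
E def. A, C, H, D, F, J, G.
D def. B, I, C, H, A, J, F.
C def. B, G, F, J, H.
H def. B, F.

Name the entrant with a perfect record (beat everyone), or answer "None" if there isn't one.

Highest win total is I with 7 (out of 9 possible).
I lost to D, G, so no entrant went undefeated.

None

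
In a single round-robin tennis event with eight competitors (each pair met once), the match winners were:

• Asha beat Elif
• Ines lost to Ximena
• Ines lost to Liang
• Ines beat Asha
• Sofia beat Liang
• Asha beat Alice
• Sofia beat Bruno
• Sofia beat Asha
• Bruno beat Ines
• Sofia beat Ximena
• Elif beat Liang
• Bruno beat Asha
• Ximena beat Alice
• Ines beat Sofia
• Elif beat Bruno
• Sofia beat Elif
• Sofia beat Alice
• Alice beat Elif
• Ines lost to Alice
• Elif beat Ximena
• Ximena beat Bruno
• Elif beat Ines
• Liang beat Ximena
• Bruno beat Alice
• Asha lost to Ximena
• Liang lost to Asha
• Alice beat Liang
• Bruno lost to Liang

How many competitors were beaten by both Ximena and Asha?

Ximena beat: Alice, Ines, Asha, Bruno.
Asha beat: Elif, Alice, Liang.
Both beat: Alice — 1.

1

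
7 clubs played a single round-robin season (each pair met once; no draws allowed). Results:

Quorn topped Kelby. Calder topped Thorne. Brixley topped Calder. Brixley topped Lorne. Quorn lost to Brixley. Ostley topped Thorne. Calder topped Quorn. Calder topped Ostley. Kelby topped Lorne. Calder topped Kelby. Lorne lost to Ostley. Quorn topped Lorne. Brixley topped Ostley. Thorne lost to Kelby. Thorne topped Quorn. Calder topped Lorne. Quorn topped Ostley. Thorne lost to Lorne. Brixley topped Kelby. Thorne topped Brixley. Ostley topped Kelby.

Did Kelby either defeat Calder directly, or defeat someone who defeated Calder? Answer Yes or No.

No

Kelby did not beat Calder directly.
Kelby beat Thorne, Lorne, but each of them lost to Calder. No two-step path.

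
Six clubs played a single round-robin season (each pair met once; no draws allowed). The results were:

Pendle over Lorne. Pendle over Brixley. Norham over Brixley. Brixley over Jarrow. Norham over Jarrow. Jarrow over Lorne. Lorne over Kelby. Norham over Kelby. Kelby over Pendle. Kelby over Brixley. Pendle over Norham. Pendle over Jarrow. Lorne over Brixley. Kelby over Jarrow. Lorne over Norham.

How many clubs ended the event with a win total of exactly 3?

3

Win totals: Brixley 1, Lorne 3, Pendle 4, Norham 3, Jarrow 1, Kelby 3.
Exactly 3: Lorne, Norham, Kelby — 3 clubs.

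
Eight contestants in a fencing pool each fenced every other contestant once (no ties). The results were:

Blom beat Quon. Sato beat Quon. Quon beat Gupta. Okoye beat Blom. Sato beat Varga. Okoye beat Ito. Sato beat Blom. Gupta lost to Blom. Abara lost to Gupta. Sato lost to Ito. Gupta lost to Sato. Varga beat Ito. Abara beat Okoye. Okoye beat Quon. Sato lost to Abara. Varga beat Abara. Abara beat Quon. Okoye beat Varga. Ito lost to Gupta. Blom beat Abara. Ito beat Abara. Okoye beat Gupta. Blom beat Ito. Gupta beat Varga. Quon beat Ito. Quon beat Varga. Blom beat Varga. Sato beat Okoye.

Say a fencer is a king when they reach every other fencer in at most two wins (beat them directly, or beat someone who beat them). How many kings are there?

5

Quon cannot reach Blom, Okoye in two steps.
Ito reaches everyone (king).
Sato reaches everyone (king).
Blom reaches everyone (king).
Okoye reaches everyone (king).
Gupta cannot reach Blom in two steps.
Abara reaches everyone (king).
Varga cannot reach Blom, Gupta in two steps.
Kings: Ito, Sato, Blom, Okoye, Abara — 5.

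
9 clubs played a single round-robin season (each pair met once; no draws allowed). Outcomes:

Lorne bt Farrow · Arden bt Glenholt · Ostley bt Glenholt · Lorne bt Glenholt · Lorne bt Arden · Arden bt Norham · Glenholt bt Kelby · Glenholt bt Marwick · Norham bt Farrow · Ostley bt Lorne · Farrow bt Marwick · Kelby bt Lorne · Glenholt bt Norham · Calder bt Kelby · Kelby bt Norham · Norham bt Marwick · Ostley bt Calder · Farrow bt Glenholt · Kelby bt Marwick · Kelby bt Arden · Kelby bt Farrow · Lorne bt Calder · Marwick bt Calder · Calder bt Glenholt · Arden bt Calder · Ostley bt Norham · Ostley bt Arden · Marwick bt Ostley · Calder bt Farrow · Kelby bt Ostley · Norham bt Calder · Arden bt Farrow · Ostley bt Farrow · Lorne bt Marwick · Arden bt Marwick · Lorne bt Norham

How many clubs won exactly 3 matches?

3

Win totals: Lorne 6, Marwick 2, Glenholt 3, Ostley 6, Norham 3, Kelby 6, Farrow 2, Calder 3, Arden 5.
Exactly 3: Glenholt, Norham, Calder — 3 clubs.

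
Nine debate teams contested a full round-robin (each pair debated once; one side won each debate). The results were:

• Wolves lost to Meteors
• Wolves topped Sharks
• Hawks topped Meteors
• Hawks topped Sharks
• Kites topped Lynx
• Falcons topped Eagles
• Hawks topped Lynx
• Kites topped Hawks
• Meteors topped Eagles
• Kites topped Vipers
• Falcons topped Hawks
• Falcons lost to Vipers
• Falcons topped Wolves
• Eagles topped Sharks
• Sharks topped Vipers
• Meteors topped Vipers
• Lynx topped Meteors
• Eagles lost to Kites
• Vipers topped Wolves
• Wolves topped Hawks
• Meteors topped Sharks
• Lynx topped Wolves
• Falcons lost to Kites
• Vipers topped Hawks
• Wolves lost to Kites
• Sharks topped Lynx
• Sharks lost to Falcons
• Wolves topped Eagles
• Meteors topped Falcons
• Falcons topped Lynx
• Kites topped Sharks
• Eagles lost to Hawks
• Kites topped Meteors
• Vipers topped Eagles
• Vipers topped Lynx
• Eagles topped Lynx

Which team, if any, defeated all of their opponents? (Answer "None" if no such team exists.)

Kites

Kites has 8 wins out of 8 opponents — a perfect record.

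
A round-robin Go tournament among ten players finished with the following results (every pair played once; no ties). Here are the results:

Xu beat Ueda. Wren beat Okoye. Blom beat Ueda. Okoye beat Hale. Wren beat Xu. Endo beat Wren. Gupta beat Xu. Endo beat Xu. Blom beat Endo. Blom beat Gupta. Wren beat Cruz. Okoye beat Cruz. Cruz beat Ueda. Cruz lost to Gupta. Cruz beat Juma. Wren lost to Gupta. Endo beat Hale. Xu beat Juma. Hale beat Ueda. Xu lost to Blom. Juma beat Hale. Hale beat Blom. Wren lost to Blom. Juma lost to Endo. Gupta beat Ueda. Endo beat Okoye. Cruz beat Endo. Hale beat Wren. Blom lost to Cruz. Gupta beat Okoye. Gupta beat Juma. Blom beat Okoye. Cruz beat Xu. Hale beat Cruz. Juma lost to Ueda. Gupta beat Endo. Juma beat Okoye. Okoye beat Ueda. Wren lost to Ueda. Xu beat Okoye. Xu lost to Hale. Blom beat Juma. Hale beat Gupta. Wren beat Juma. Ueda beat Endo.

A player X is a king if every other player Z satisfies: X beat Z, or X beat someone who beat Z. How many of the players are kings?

6

Juma cannot reach Endo in two steps.
Blom reaches everyone (king).
Okoye reaches everyone (king).
Hale reaches everyone (king).
Xu cannot reach Blom, Gupta in two steps.
Endo reaches everyone (king).
Wren cannot reach Gupta in two steps.
Cruz reaches everyone (king).
Gupta reaches everyone (king).
Ueda cannot reach Blom, Gupta in two steps.
Kings: Blom, Okoye, Hale, Endo, Cruz, Gupta — 6.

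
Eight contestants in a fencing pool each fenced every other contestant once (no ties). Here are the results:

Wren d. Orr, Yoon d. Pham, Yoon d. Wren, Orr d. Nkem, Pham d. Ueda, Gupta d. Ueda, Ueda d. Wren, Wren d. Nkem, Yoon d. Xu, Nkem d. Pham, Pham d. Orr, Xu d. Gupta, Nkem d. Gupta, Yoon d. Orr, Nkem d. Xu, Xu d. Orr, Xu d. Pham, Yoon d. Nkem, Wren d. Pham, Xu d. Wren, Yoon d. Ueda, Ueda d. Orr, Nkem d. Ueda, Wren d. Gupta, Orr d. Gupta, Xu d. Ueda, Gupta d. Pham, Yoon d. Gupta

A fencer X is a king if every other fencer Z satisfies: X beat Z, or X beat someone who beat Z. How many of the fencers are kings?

Gupta cannot reach Xu, Yoon, Nkem in two steps.
Ueda cannot reach Xu, Yoon in two steps.
Xu cannot reach Yoon in two steps.
Pham cannot reach Xu, Yoon in two steps.
Orr cannot reach Yoon, Wren in two steps.
Yoon reaches everyone (king).
Wren cannot reach Yoon in two steps.
Nkem cannot reach Yoon in two steps.
Kings: Yoon — 1.

1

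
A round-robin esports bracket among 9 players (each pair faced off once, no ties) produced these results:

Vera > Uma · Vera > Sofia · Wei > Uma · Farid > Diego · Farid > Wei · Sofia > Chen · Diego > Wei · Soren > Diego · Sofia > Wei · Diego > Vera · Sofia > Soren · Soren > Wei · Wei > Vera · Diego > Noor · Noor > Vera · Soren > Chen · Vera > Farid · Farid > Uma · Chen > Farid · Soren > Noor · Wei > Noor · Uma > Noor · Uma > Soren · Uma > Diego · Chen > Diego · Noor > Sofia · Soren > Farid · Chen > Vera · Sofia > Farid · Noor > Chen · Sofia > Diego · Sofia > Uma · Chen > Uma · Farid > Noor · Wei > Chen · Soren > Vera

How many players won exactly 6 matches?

2

Win totals: Wei 4, Noor 3, Sofia 6, Farid 4, Uma 3, Soren 6, Chen 4, Vera 3, Diego 3.
Exactly 6: Sofia, Soren — 2 players.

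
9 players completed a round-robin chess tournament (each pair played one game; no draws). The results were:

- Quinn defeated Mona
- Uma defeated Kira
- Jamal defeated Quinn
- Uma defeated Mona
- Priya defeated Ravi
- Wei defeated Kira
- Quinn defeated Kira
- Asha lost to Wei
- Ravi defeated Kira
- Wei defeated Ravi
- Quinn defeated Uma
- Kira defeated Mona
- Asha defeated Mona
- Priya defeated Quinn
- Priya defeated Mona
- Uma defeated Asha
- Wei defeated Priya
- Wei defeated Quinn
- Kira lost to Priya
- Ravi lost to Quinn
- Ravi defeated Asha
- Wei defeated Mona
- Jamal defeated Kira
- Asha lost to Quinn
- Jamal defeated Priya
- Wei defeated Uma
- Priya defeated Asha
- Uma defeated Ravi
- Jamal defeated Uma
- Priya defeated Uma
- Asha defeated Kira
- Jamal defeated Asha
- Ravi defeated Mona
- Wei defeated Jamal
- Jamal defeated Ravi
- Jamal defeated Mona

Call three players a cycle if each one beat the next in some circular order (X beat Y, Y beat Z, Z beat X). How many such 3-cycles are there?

0

Win totals: Priya 6, Jamal 7, Wei 8, Kira 1, Quinn 5, Asha 2, Mona 0, Uma 4, Ravi 3.
A player with w wins dominates both others in C(w,2) triples; summing gives 15 + 21 + 28 + 0 + 10 + 1 + 0 + 6 + 3 = 84 transitive triples.
Total triples C(9,3) = 84, so cyclic triples = 84 − 84 = 0.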